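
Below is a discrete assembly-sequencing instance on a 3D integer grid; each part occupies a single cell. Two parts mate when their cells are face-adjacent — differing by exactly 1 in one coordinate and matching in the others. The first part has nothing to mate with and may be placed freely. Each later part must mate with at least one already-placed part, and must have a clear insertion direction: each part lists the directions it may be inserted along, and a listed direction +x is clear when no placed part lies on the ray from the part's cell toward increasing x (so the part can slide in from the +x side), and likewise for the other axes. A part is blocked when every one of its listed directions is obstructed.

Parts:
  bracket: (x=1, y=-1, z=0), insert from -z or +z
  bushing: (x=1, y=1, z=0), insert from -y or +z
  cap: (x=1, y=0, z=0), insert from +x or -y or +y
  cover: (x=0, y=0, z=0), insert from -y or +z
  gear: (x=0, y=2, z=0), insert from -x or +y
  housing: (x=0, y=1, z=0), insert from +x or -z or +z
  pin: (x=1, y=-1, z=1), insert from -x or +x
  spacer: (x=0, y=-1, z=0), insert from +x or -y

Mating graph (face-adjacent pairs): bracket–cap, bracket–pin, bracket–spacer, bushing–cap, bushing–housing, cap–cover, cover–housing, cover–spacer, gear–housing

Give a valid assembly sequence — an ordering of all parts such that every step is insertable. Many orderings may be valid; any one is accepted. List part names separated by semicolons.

1. bushing@(1, 1, 0) [-y clear] — {bushing}
2. housing@(0, 1, 0) [-z clear] — {bushing, housing}
3. gear@(0, 2, 0) [-x clear] — {bushing, gear, housing}
4. cap@(1, 0, 0) [+x clear] — {bushing, cap, gear, housing}
5. bracket@(1, -1, 0) [-z clear] — {bracket, bushing, cap, gear, housing}
6. pin@(1, -1, 1) [-x clear] — {bracket, bushing, cap, gear, housing, pin}
7. spacer@(0, -1, 0) [-y clear] — {bracket, bushing, cap, gear, housing, pin, spacer}
8. cover@(0, 0, 0) [+z clear] — {bracket, bushing, cap, cover, gear, housing, pin, spacer}

bushing; housing; gear; cap; bracket; pin; spacer; cover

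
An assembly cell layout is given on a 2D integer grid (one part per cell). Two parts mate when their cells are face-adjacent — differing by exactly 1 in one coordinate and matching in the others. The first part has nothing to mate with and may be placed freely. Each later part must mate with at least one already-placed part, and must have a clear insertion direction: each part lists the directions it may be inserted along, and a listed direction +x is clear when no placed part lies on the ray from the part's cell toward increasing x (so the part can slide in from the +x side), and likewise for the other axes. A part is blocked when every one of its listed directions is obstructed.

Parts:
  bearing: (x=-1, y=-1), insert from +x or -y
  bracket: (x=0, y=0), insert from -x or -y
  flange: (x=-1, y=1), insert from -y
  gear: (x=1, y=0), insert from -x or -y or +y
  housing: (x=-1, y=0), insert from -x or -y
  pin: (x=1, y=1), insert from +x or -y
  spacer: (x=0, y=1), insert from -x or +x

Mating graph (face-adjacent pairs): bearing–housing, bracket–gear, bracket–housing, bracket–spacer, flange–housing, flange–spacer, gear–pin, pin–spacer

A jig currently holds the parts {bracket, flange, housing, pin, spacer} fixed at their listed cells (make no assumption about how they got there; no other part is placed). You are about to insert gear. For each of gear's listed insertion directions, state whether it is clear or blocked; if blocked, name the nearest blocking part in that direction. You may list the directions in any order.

-x: nearest on ray is bracket@(0, 0) ⇒ blocked
-y: ray from gear(1, 0) has no placed part ⇒ clear
+y: nearest on ray is pin@(1, 1) ⇒ blocked

+y: blocked by pin; -x: blocked by bracket; -y: clear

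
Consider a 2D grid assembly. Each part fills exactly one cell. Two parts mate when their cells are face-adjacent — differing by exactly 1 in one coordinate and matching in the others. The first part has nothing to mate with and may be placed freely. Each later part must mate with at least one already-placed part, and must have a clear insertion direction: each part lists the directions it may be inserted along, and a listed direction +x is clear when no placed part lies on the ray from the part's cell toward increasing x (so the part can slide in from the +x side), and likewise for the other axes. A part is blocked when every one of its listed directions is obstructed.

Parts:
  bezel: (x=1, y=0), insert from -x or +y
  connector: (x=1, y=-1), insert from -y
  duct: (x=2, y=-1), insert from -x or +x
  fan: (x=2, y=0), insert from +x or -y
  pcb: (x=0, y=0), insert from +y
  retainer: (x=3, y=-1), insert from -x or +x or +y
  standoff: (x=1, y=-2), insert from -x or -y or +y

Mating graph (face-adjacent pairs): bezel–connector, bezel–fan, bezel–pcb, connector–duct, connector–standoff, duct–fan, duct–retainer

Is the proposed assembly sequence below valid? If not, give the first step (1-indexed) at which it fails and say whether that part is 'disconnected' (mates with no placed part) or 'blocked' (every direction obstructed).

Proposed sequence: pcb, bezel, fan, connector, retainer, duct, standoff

1. pcb@(0, 0) [+y clear] — {pcb}
2. bezel@(1, 0) [+y clear] — {bezel, pcb}
3. fan@(2, 0) [+x clear] — {bezel, fan, pcb}
4. connector@(1, -1) [-y clear] — {bezel, connector, fan, pcb}
5. retainer@(3, -1) — no placed neighbour ⇒ disconnected

Invalid at step 5 (disconnected)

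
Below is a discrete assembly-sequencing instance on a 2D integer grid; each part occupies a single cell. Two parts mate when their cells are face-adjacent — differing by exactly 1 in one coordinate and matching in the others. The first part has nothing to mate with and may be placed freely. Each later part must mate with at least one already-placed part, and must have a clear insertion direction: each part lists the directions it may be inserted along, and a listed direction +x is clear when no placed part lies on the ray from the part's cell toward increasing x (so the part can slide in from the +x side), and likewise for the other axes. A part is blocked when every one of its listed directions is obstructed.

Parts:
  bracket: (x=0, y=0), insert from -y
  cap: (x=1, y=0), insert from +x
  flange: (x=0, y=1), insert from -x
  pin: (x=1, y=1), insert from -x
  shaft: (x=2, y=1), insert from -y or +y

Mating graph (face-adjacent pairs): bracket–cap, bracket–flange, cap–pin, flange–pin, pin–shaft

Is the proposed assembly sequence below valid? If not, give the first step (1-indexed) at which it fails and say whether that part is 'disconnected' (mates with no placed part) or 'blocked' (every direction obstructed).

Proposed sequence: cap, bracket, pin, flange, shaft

Valid

1. cap@(1, 0) [+x clear] — {cap}
2. bracket@(0, 0) [-y clear] — {bracket, cap}
3. pin@(1, 1) [-x clear] — {bracket, cap, pin}
4. flange@(0, 1) [-x clear] — {bracket, cap, flange, pin}
5. shaft@(2, 1) [-y clear] — {bracket, cap, flange, pin, shaft}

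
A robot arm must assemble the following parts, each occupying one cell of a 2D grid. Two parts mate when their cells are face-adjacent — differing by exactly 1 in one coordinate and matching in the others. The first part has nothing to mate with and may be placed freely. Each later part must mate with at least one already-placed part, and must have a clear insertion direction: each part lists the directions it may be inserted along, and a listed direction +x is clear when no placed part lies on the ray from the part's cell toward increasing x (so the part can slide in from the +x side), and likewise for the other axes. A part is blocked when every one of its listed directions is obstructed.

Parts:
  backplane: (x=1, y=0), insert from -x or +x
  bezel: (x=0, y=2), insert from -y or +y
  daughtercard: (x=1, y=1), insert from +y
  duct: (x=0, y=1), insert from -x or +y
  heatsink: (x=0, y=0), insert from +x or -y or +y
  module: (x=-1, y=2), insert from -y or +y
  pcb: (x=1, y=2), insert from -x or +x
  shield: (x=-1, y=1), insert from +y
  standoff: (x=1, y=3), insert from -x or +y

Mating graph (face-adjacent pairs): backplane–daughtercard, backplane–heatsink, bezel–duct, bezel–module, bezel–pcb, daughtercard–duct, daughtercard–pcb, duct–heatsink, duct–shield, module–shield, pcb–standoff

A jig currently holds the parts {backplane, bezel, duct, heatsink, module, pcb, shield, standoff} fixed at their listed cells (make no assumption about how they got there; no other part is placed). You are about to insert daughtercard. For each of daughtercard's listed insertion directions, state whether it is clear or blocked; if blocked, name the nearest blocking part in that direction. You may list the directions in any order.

+y: blocked by pcb

+y: nearest on ray is pcb@(1, 2) ⇒ blocked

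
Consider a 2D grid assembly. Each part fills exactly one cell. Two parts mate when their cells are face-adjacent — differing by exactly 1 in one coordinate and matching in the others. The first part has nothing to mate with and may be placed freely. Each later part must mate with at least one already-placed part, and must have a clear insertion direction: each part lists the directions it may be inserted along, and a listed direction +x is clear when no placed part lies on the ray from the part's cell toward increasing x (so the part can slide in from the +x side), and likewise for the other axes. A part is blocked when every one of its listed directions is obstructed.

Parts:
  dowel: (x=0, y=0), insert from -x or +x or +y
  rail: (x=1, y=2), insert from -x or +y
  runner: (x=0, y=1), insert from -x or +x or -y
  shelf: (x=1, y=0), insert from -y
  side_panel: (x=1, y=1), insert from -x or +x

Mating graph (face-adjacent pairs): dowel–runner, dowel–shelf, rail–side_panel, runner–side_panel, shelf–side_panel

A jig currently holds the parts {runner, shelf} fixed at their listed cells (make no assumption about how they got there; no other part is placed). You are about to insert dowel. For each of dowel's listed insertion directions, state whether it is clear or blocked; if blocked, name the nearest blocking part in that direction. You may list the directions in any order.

+x: blocked by shelf; +y: blocked by runner; -x: clear

-x: ray from dowel(0, 0) has no placed part ⇒ clear
+x: nearest on ray is shelf@(1, 0) ⇒ blocked
+y: nearest on ray is runner@(0, 1) ⇒ blocked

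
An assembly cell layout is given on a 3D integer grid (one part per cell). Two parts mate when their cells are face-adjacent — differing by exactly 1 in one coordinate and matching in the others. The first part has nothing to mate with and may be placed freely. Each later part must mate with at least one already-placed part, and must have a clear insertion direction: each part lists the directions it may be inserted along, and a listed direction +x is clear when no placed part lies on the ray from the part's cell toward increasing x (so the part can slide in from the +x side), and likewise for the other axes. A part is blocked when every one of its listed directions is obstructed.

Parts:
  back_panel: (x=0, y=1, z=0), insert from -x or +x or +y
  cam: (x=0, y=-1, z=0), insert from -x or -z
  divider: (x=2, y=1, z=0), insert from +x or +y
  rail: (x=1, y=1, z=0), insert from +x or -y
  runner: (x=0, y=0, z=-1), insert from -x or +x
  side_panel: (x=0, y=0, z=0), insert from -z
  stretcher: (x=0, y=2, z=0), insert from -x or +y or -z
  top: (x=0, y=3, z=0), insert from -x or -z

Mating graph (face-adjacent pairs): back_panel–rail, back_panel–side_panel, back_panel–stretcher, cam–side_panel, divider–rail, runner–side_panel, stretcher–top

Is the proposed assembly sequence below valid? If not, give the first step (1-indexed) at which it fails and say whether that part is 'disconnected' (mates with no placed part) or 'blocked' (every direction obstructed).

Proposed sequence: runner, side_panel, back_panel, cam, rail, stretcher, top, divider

1. runner@(0, 0, -1) [-x clear] — {runner}
2. side_panel@(0, 0, 0) — -z all obstructed ⇒ blocked

Invalid at step 2 (blocked)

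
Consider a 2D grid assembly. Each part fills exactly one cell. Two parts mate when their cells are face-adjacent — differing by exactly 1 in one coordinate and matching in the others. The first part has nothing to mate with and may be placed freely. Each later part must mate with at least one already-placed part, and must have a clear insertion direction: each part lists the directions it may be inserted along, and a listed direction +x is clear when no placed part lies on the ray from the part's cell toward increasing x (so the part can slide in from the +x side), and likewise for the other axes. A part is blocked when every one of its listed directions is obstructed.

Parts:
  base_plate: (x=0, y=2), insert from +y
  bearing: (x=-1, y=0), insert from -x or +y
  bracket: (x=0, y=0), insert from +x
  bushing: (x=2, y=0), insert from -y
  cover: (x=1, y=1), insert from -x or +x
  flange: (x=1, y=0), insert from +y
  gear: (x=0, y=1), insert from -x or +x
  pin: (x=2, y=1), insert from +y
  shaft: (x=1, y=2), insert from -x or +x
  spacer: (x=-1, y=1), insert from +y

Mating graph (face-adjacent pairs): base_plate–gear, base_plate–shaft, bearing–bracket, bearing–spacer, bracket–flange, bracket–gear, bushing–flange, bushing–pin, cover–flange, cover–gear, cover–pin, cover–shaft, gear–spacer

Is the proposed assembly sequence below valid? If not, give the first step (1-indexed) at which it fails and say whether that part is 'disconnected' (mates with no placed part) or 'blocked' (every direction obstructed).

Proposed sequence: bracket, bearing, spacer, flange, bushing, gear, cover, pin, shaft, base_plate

1. bracket@(0, 0) [+x clear] — {bracket}
2. bearing@(-1, 0) [-x clear] — {bearing, bracket}
3. spacer@(-1, 1) [+y clear] — {bearing, bracket, spacer}
4. flange@(1, 0) [+y clear] — {bearing, bracket, flange, spacer}
5. bushing@(2, 0) [-y clear] — {bearing, bracket, bushing, flange, spacer}
6. gear@(0, 1) [+x clear] — {bearing, bracket, bushing, flange, gear, spacer}
7. cover@(1, 1) [+x clear] — {bearing, bracket, bushing, cover, flange, gear, spacer}
8. pin@(2, 1) [+y clear] — {bearing, bracket, bushing, cover, flange, gear, pin, spacer}
9. shaft@(1, 2) [-x clear] — {bearing, bracket, bushing, cover, flange, gear, pin, shaft, spacer}
10. base_plate@(0, 2) [+y clear] — {base_plate, bearing, bracket, bushing, cover, flange, gear, pin, shaft, spacer}

Valid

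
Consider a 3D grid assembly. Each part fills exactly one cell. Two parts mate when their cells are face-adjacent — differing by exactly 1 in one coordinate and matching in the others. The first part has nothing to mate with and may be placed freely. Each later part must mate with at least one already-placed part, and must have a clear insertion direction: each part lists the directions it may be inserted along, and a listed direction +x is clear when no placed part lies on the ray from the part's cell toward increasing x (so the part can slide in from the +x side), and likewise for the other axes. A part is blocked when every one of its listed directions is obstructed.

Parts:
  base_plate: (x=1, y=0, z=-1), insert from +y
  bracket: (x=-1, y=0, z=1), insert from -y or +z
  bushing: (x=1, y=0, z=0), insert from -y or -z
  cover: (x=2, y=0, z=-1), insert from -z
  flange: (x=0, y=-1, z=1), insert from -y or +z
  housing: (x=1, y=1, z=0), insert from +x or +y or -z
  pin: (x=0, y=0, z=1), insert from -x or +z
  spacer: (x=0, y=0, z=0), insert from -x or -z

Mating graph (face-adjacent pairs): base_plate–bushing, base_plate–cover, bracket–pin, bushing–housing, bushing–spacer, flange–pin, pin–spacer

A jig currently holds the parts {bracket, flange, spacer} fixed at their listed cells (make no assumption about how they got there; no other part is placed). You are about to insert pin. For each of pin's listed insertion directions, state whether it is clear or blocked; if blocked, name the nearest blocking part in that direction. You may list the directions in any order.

+z: clear; -x: blocked by bracket

-x: nearest on ray is bracket@(-1, 0, 1) ⇒ blocked
+z: ray from pin(0, 0, 1) has no placed part ⇒ clear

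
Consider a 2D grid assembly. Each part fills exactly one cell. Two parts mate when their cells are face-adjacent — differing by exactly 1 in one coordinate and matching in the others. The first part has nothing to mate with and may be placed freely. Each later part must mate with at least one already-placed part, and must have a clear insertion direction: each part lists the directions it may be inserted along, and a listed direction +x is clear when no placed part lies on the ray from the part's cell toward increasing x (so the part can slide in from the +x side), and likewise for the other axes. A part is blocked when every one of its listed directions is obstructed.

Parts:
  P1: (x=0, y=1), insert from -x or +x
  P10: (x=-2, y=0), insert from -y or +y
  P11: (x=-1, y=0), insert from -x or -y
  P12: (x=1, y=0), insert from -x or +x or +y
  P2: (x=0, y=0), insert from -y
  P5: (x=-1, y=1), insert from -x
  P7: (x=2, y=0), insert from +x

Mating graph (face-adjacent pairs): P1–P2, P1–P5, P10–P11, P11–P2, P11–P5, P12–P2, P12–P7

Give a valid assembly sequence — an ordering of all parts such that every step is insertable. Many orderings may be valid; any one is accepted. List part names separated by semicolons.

P1; P5; P2; P12; P7; P11; P10

1. P1@(0, 1) [-x clear] — {P1}
2. P5@(-1, 1) [-x clear] — {P1, P5}
3. P2@(0, 0) [-y clear] — {P1, P2, P5}
4. P12@(1, 0) [+x clear] — {P1, P12, P2, P5}
5. P7@(2, 0) [+x clear] — {P1, P12, P2, P5, P7}
6. P11@(-1, 0) [-x clear] — {P1, P11, P12, P2, P5, P7}
7. P10@(-2, 0) [-y clear] — {P1, P10, P11, P12, P2, P5, P7}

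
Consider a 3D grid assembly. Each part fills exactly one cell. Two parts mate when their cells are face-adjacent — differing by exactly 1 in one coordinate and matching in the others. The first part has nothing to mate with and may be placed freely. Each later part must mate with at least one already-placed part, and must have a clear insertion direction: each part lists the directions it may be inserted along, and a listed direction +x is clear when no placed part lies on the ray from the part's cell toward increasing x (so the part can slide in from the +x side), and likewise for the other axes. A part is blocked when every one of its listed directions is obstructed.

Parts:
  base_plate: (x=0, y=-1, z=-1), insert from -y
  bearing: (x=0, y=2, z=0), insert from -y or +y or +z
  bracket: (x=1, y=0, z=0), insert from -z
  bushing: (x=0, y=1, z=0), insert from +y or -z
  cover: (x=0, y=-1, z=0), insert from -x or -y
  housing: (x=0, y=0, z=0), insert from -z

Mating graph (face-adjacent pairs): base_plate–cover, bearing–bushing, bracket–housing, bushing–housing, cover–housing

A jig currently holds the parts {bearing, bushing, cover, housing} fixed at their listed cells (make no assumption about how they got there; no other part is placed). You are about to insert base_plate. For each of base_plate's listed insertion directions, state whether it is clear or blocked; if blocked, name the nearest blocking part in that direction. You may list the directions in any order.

-y: ray from base_plate(0, -1, -1) has no placed part ⇒ clear

-y: clear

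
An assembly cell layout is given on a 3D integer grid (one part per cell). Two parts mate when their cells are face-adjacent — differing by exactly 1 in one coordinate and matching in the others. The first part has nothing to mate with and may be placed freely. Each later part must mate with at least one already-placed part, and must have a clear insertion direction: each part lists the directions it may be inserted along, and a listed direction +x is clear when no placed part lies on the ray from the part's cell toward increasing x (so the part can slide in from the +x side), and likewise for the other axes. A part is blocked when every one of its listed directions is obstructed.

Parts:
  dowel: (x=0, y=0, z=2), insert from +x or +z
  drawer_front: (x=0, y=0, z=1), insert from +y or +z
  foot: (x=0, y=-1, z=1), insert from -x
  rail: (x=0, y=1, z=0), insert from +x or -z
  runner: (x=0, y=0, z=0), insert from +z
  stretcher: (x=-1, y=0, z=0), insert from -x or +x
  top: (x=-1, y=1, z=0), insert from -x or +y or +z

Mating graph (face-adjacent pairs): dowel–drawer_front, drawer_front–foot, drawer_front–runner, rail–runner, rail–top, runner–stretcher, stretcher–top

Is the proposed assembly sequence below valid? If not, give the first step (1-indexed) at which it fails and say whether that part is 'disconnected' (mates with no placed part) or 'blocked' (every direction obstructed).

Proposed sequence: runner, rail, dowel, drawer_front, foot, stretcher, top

1. runner@(0, 0, 0) [+z clear] — {runner}
2. rail@(0, 1, 0) [+x clear] — {rail, runner}
3. dowel@(0, 0, 2) — no placed neighbour ⇒ disconnected

Invalid at step 3 (disconnected)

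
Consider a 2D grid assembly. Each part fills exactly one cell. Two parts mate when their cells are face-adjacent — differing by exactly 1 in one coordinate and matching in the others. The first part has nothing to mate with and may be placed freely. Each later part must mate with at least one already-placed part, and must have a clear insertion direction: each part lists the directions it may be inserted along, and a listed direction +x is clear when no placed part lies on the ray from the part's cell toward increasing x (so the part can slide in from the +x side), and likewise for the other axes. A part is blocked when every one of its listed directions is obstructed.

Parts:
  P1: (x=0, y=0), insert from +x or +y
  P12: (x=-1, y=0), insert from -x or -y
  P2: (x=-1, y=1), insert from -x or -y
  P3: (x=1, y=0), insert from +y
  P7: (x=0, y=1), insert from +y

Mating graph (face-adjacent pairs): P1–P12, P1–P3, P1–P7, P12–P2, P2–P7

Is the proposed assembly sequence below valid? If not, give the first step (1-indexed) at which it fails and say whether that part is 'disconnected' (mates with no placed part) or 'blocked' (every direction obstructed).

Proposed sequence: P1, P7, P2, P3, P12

Valid

1. P1@(0, 0) [+x clear] — {P1}
2. P7@(0, 1) [+y clear] — {P1, P7}
3. P2@(-1, 1) [-x clear] — {P1, P2, P7}
4. P3@(1, 0) [+y clear] — {P1, P2, P3, P7}
5. P12@(-1, 0) [-x clear] — {P1, P12, P2, P3, P7}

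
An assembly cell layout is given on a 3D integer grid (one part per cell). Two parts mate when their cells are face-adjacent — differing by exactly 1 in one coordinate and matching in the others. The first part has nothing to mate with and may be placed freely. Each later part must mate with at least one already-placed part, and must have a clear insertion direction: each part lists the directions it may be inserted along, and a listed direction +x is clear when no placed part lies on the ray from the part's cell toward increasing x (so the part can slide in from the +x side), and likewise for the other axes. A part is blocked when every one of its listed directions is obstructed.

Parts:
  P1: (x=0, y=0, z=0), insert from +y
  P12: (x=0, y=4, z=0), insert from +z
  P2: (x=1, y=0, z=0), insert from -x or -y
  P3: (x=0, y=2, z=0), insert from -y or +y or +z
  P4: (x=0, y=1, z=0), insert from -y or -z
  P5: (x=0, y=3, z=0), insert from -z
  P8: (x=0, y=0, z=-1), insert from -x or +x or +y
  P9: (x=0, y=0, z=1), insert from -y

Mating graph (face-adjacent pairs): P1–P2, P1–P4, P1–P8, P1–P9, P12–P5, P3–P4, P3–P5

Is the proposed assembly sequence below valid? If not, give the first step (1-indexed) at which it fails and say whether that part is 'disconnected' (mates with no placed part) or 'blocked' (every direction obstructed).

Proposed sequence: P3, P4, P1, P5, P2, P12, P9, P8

1. P3@(0, 2, 0) [-y clear] — {P3}
2. P4@(0, 1, 0) [-y clear] — {P3, P4}
3. P1@(0, 0, 0) — +y all obstructed ⇒ blocked

Invalid at step 3 (blocked)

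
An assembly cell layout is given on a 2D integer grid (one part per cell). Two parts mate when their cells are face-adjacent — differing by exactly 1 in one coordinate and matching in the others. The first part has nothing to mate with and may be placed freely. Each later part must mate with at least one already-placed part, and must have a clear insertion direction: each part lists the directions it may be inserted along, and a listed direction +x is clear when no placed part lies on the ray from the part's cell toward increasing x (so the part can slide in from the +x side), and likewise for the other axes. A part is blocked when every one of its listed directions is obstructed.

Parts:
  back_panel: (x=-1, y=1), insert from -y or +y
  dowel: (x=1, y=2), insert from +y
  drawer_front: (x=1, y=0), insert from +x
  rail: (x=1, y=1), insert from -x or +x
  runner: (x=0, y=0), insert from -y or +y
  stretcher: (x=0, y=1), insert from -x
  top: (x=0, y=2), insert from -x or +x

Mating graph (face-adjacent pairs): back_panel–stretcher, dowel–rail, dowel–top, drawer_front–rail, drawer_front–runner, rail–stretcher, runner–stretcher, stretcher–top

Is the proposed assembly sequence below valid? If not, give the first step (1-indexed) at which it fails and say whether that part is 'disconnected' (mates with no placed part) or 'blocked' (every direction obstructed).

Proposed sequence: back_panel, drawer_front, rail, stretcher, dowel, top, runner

1. back_panel@(-1, 1) [-y clear] — {back_panel}
2. drawer_front@(1, 0) — no placed neighbour ⇒ disconnected

Invalid at step 2 (disconnected)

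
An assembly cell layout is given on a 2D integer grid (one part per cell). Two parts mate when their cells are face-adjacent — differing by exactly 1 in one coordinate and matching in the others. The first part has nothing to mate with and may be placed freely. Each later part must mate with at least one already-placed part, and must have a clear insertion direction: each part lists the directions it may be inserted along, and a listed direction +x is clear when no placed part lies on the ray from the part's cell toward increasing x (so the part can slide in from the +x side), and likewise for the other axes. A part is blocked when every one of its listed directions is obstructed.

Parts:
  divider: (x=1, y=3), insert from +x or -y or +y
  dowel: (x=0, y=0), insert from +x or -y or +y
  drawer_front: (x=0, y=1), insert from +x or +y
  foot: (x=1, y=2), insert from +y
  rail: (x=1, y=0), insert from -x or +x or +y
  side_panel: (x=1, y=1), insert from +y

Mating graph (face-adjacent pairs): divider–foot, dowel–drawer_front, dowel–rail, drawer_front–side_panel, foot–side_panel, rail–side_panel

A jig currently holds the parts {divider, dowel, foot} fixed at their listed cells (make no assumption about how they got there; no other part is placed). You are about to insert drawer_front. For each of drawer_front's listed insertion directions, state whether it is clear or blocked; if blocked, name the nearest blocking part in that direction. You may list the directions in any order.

+x: clear; +y: clear

+x: ray from drawer_front(0, 1) has no placed part ⇒ clear
+y: ray from drawer_front(0, 1) has no placed part ⇒ clear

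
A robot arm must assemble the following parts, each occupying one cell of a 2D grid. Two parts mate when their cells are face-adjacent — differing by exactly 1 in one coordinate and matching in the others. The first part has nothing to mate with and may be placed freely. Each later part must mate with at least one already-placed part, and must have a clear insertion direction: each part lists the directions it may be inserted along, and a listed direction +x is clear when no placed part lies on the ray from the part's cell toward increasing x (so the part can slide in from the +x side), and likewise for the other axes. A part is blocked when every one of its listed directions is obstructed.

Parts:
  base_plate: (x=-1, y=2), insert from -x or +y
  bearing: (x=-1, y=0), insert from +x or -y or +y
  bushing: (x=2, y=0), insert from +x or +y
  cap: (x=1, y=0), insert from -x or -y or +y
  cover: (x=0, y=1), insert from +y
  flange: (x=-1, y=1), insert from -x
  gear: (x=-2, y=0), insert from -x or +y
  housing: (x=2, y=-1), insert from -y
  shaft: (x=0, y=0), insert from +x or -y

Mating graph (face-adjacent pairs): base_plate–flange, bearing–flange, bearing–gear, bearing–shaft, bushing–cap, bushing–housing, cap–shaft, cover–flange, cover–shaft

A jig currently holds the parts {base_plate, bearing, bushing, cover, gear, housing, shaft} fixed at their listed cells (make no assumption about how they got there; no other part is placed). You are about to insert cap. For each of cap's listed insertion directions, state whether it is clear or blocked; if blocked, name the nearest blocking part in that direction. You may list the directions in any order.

+y: clear; -x: blocked by shaft; -y: clear

-x: nearest on ray is shaft@(0, 0) ⇒ blocked
-y: ray from cap(1, 0) has no placed part ⇒ clear
+y: ray from cap(1, 0) has no placed part ⇒ clear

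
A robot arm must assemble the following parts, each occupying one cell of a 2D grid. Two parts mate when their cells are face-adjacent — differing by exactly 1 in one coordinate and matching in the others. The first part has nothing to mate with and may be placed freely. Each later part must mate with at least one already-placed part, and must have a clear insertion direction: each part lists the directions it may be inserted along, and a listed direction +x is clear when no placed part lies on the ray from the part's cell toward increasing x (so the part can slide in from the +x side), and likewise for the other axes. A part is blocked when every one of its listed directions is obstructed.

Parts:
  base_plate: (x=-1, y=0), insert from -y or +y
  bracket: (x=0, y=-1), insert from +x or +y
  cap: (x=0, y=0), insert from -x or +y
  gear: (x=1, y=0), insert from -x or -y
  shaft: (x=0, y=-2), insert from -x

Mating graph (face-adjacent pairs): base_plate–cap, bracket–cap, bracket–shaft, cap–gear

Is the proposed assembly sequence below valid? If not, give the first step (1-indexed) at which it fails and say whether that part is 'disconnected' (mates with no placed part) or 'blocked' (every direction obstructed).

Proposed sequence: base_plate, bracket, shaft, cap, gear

1. base_plate@(-1, 0) [-y clear] — {base_plate}
2. bracket@(0, -1) — no placed neighbour ⇒ disconnected

Invalid at step 2 (disconnected)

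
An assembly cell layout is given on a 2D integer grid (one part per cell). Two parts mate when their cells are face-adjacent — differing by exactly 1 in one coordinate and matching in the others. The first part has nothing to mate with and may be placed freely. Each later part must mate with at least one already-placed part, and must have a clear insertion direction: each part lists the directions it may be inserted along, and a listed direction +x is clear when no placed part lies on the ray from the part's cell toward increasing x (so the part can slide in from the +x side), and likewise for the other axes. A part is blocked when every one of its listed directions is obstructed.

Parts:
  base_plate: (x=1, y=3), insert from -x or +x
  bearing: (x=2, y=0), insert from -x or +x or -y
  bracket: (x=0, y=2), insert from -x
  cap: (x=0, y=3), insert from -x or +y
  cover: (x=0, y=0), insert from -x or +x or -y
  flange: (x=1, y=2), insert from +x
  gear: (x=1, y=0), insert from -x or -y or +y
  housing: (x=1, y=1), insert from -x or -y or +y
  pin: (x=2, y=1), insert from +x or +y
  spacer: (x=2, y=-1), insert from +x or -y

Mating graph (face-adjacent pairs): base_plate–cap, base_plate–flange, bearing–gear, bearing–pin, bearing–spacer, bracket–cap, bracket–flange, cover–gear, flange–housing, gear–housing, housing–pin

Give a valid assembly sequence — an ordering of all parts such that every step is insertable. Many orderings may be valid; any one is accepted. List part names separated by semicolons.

1. cover@(0, 0) [-x clear] — {cover}
2. gear@(1, 0) [-y clear] — {cover, gear}
3. bearing@(2, 0) [+x clear] — {bearing, cover, gear}
4. pin@(2, 1) [+x clear] — {bearing, cover, gear, pin}
5. spacer@(2, -1) [+x clear] — {bearing, cover, gear, pin, spacer}
6. housing@(1, 1) [-x clear] — {bearing, cover, gear, housing, pin, spacer}
7. flange@(1, 2) [+x clear] — {bearing, cover, flange, gear, housing, pin, spacer}
8. bracket@(0, 2) [-x clear] — {bearing, bracket, cover, flange, gear, housing, pin, spacer}
9. cap@(0, 3) [-x clear] — {bearing, bracket, cap, cover, flange, gear, housing, pin, spacer}
10. base_plate@(1, 3) [+x clear] — {base_plate, bearing, bracket, cap, cover, flange, gear, housing, pin, spacer}

cover; gear; bearing; pin; spacer; housing; flange; bracket; cap; base_plate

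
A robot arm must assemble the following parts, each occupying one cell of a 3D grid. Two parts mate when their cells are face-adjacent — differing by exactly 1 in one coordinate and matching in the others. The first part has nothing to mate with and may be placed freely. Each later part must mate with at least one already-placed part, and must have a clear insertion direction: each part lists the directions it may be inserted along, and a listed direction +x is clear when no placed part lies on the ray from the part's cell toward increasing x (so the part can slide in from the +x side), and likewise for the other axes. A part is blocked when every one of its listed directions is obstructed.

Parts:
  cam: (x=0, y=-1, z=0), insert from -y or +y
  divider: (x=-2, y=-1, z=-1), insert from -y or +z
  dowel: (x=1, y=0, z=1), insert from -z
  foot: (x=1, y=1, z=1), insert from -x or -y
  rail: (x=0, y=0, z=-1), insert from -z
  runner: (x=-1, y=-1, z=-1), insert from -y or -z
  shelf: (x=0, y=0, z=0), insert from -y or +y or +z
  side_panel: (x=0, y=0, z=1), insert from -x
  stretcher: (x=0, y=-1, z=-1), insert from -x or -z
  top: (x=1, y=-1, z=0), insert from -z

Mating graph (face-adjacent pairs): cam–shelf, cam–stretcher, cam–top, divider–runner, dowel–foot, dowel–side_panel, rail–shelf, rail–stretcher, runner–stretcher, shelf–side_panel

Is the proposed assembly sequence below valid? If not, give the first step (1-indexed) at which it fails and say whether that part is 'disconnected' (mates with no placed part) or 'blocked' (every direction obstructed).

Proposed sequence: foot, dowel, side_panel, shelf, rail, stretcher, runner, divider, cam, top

1. foot@(1, 1, 1) [-x clear] — {foot}
2. dowel@(1, 0, 1) [-z clear] — {dowel, foot}
3. side_panel@(0, 0, 1) [-x clear] — {dowel, foot, side_panel}
4. shelf@(0, 0, 0) [-y clear] — {dowel, foot, shelf, side_panel}
5. rail@(0, 0, -1) [-z clear] — {dowel, foot, rail, shelf, side_panel}
6. stretcher@(0, -1, -1) [-x clear] — {dowel, foot, rail, shelf, side_panel, stretcher}
7. runner@(-1, -1, -1) [-y clear] — {dowel, foot, rail, runner, shelf, side_panel, stretcher}
8. divider@(-2, -1, -1) [-y clear] — {divider, dowel, foot, rail, runner, shelf, side_panel, stretcher}
9. cam@(0, -1, 0) [-y clear] — {cam, divider, dowel, foot, rail, runner, shelf, side_panel, stretcher}
10. top@(1, -1, 0) [-z clear] — {cam, divider, dowel, foot, rail, runner, shelf, side_panel, stretcher, top}

Valid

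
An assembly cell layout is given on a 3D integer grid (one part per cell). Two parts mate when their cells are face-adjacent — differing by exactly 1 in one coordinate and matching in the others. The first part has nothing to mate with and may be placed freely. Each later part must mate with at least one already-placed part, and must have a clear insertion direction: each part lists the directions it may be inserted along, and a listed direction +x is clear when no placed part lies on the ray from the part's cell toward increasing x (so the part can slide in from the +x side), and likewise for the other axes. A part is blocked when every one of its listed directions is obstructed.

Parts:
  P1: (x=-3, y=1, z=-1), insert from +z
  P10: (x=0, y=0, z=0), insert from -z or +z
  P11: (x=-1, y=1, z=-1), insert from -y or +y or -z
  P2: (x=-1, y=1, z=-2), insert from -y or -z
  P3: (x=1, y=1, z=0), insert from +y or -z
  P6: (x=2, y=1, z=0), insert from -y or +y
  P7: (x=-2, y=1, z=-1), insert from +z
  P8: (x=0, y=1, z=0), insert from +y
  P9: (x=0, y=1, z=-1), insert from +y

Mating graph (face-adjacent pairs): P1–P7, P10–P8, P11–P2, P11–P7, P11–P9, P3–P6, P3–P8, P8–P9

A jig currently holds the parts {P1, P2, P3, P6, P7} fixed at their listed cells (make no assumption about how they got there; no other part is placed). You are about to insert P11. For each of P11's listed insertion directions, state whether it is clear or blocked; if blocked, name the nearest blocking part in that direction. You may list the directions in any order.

+y: clear; -y: clear; -z: blocked by P2

-y: ray from P11(-1, 1, -1) has no placed part ⇒ clear
+y: ray from P11(-1, 1, -1) has no placed part ⇒ clear
-z: nearest on ray is P2@(-1, 1, -2) ⇒ blocked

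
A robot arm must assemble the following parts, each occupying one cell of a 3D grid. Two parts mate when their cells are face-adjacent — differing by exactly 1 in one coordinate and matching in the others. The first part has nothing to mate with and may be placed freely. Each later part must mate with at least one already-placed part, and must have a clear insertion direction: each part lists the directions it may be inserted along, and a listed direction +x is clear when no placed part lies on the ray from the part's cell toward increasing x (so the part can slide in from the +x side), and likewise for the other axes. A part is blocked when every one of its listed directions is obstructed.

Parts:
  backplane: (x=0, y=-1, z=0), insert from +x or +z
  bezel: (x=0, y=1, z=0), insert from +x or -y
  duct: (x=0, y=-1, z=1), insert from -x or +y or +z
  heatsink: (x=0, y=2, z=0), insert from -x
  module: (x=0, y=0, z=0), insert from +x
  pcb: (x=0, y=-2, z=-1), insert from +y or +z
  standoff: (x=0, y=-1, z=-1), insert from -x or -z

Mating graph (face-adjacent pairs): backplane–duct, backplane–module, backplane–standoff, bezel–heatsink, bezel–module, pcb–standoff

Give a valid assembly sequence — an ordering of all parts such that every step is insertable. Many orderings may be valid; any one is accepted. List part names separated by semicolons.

1. heatsink@(0, 2, 0) [-x clear] — {heatsink}
2. bezel@(0, 1, 0) [+x clear] — {bezel, heatsink}
3. module@(0, 0, 0) [+x clear] — {bezel, heatsink, module}
4. backplane@(0, -1, 0) [+x clear] — {backplane, bezel, heatsink, module}
5. standoff@(0, -1, -1) [-x clear] — {backplane, bezel, heatsink, module, standoff}
6. duct@(0, -1, 1) [-x clear] — {backplane, bezel, duct, heatsink, module, standoff}
7. pcb@(0, -2, -1) [+z clear] — {backplane, bezel, duct, heatsink, module, pcb, standoff}

heatsink; bezel; module; backplane; standoff; duct; pcb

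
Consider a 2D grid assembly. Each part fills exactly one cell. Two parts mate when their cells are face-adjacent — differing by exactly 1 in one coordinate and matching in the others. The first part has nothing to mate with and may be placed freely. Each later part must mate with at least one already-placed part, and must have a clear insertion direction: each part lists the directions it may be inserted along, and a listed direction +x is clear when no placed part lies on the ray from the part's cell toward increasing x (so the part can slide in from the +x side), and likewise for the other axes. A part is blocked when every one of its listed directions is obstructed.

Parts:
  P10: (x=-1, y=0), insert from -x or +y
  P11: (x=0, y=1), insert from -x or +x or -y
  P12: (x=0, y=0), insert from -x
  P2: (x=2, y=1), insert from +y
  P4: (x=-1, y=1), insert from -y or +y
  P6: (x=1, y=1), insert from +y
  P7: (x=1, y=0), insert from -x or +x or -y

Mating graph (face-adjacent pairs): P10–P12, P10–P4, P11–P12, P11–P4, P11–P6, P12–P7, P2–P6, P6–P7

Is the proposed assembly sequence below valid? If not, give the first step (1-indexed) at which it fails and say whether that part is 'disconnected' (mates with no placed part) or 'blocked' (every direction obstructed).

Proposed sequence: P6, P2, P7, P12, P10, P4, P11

1. P6@(1, 1) [+y clear] — {P6}
2. P2@(2, 1) [+y clear] — {P2, P6}
3. P7@(1, 0) [-x clear] — {P2, P6, P7}
4. P12@(0, 0) [-x clear] — {P12, P2, P6, P7}
5. P10@(-1, 0) [-x clear] — {P10, P12, P2, P6, P7}
6. P4@(-1, 1) [+y clear] — {P10, P12, P2, P4, P6, P7}
7. P11@(0, 1) — -x/+x/-y all obstructed ⇒ blocked

Invalid at step 7 (blocked)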